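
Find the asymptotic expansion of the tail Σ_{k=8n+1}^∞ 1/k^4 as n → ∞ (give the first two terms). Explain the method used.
Σ_{k>8n} 1/k^4 = 1/(3 · (8n)^3) − 1/(2 · (8n)^4) + O(1/(8n)^5)

Compare to the integral: ∫_{8n}^∞ x^(−4) dx = [−x^(−3)/3]_{8n}^∞ = 1/((4−1)·(8n)^3). The Euler-Maclaurin correction adds −f(8n)/2 = −1/(2·(8n)^4). Euler-Maclaurin then gives
  Σ_{k>8n} 1/k^4 = ∫_{8n}^∞ dx/x^4 − 1/(2·(8n)^4) + O(1/(8n)^5).
(Equivalently this is ζ(4) − Σ_{k≤8n} 1/k^4.)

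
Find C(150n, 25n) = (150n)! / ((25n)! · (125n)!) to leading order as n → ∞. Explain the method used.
C(150n, 25n) ~ (46656/3125)^(25n) · sqrt(3/(5π·25n))

Write N = 25n. Apply Stirling to each factorial:
  (6N)! ~ sqrt(2π·6N) · (6N/e)^(6N),
  N! ~ sqrt(2π N) · (N/e)^N,
  (5N)! ~ sqrt(2π·5N) · (5N/e)^(5N).
The exponential factors combine to (6N)^(6N) / (N^N · (5N)^(5N)) = 6^(6N)/5^(5N) = (6^6/5^5)^N = (46656/3125)^N.
The square-root prefactors combine to sqrt(2π·6N) / (sqrt(2π N)·sqrt(2π·5N)) = sqrt(6 / (2π·5·N)) = sqrt(3/(5π·25n)).
Substituting N = 25n: C(150n, 25n) ~ (46656/3125)^(25n) · sqrt(3/(5π·25n)).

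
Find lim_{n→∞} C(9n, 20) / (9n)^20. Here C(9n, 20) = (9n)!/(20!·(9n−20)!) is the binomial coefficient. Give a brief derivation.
lim = 1/20! = 1/2432902008176640000

With N = 9n → ∞: C(N, 20) / N^20 = [N(N−1)…(N−19)] / (20! · N^20) = (1/20!) · 1 · (1 − 1/(9n)) · … · (1 − 19/(9n)). Each factor → 1 as N → ∞, so the limit is 1/20! = 1/2432902008176640000.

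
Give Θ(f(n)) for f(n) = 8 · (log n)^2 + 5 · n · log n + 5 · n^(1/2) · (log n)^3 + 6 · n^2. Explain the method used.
f(n) ∈ Θ(n^2)

Compare the terms by growth order. For large n, n^a · (log n)^b dominates n^a' · (log n)^b' iff a > a', or (a = a' and b > b'). Ranking the 4 terms shows the dominant one is 6 · n^2. Hence f(n) ∈ Θ(n^2).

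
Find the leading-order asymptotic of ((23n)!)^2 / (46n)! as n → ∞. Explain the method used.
((23n)!)^2/(46n)! ~ ((2π·23n)^(1/2) / sqrt(2)) · 2^(−2·23n)  →  0

Write N = 23n. Stirling: N! ~ sqrt(2π N)(N/e)^N and (2N)! ~ sqrt(2π·2N)·(2N/e)^(2N).
  (N!)^2/(2N)! ~ (2π N)^(2/2) (N/e)^(2N) / [sqrt(2π·2N) (2N/e)^(2N)]
     = (2π N)^(2/2) / sqrt(2π·2N) · (N/(2N))^(2N)
     = (2π N)^((2−1)/2) / sqrt(2) · 2^(−2N).
Since 2^2 > 1, the factor 2^(−2N) decays exponentially, so the ratio → 0. Substituting N = 23n gives the stated form.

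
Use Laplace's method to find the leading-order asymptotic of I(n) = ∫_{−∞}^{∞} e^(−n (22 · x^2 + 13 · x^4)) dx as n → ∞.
I(n) ~ sqrt(π/(22n))

φ(x) = 22 · x^2 + 13 · x^4 has its unique global minimum at x* = 0 (since φ'(x) = 44x + 52x^3 = 0 only at x = 0 for real x with both coefficients positive, and φ → ∞ as |x| → ∞). At x* = 0, φ(0) = 0 and φ''(0) = 44. Laplace's method then gives
  I(n) ~ sqrt(2π / (n · φ''(0))) · e^(−n φ(0)) = sqrt(2π / (44n)) = sqrt(π/(22n)).
The 13 · x^4 term contributes only at subleading order (an O(1/n) relative correction).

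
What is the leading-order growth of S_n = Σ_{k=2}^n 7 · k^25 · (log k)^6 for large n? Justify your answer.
S_n ~ 7 · n^26 · (log n)^6 / 26

By integral comparison, S_n = ∫_1^n 7 · x^25 · (log x)^6 dx + O(n^25 · (log n)^6). For the integral, the leading term of ∫_1^n x^25 (log x)^6 dx is n^26/26 · (log n)^6 (by repeated integration by parts; each step lowers the log-exponent and produces a relatively O(1/log n) correction). Hence S_n ~ 7 · n^26 · (log n)^6 / 26.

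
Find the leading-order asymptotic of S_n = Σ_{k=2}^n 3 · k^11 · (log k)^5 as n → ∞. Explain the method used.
S_n ~ n^12 · (log n)^5 / 4

By integral comparison, S_n = ∫_1^n 3 · x^11 · (log x)^5 dx + O(n^11 · (log n)^5). For the integral, the leading term of ∫_1^n x^11 (log x)^5 dx is n^12/12 · (log n)^5 (by repeated integration by parts; each step lowers the log-exponent and produces a relatively O(1/log n) correction). Hence S_n ~ n^12 · (log n)^5 / 4.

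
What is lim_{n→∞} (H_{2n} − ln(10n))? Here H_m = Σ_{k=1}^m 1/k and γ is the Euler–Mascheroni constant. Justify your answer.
lim = −ln 5 + γ

By Euler-Maclaurin, H_m = ln m + γ + O(1/m). So
  H_{2n} − ln(10n) = ln(2n) + γ − ln(10n) + O(1/n)
                       = ln(2/10) + γ + O(1/n).
Hence the limit is ln(2/10) + γ (= −ln 5).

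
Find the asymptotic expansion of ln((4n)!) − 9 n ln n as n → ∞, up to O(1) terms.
ln((4n)!) − 9 n ln n = −5 n ln n + 4(ln 4 − 1) n + (1/2) ln(2π·4n) + O(1/n)

Stirling: ln((4n)!) = 4n ln(4n) − 4n + (1/2) ln(2π·4n) + O(1/n).
Expand 4n ln(4n) = 4n (ln n + ln 4) = 4n ln n + 4n ln 4.
Subtract 9n ln n: leading term is (4 − 9) n ln n = −5 n ln n. The next term is 4n ln 4 − 4n = 4(ln 4 − 1) n. Then the (1/2) ln(2π·4n) correction.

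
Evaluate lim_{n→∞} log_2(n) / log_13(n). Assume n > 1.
lim = ln(13) / ln(2) = log_2(13)

Change of base: log_2(n) = ln n / ln 2 and log_13(n) = ln n / ln 13. The ratio is (ln n / ln 2) · (ln 13 / ln n) = ln 13 / ln 2, a constant independent of n. So the limit is ln 13 / ln 2 = log_2(13).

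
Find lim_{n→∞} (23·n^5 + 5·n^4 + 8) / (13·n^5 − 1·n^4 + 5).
lim = 23/13

For large n the leading n^5 terms dominate both numerator and denominator. Dividing top and bottom by n^5, every other term tends to 0, leaving 23/13.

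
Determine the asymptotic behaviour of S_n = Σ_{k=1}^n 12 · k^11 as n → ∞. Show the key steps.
S_n ~ n^12

By integral comparison (Euler-Maclaurin), Σ_{k=1}^n 12 · k^11 = 12 · ∫_0^n x^11 dx + O(n^11) = 12 · n^12/12 = n^12 + O(n^11). (Equivalently, Faulhaber's formula gives the same leading term.)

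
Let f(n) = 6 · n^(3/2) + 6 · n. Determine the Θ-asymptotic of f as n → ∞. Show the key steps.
f(n) ∈ Θ(n^(3/2))

Compare the terms by growth order. For large n, n^a · (log n)^b dominates n^a' · (log n)^b' iff a > a', or (a = a' and b > b'). Ranking the 2 terms shows the dominant one is 6 · n^(3/2). Hence f(n) ∈ Θ(n^(3/2)).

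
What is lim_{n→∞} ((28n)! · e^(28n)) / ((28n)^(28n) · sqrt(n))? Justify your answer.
lim = sqrt(2π·28)

Stirling: (28n)! ~ sqrt(2π·28n) · (28n/e)^(28n). Hence
  (28n)! · e^(28n) / (28n)^(28n) ~ sqrt(2π·28n).
Dividing by sqrt(n): sqrt(2π·28n) / sqrt(n) = sqrt(2π·28) · n^((1−1)/2), so the limit is sqrt(2π·28).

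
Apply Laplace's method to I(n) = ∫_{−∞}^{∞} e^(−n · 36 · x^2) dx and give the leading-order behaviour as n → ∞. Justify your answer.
I(n) = sqrt(π/(36n))

Here φ(x) = 36 · x^2 has its unique minimum at x* = 0 with φ(x*) = 0 and φ''(x*) = 72. Laplace's method gives
  I(n) ~ e^(−n φ(x*)) · sqrt(2π / (n · φ''(x*))) = sqrt(2π / (72n)) = sqrt(π/(36n)).
This is exact: substituting u = (x − 0)·sqrt(36n) gives I(n) = (1/sqrt(36n)) ∫_{−∞}^{∞} e^(−u^2) du = sqrt(π/(36n)).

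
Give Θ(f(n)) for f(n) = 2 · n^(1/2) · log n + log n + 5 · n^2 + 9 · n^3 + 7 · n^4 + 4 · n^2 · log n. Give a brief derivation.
f(n) ∈ Θ(n^4)

Compare the terms by growth order. For large n, n^a · (log n)^b dominates n^a' · (log n)^b' iff a > a', or (a = a' and b > b'). Ranking the 6 terms shows the dominant one is 7 · n^4. Hence f(n) ∈ Θ(n^4).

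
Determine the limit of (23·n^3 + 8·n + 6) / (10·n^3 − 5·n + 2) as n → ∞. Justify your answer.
lim = 23/10

For large n the leading n^3 terms dominate both numerator and denominator. Dividing top and bottom by n^3, every other term tends to 0, leaving 23/10.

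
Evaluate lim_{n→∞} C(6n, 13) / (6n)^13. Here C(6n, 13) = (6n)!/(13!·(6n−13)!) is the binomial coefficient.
lim = 1/13! = 1/6227020800

With N = 6n → ∞: C(N, 13) / N^13 = [N(N−1)…(N−12)] / (13! · N^13) = (1/13!) · 1 · (1 − 1/(6n)) · … · (1 − 12/(6n)). Each factor → 1 as N → ∞, so the limit is 1/13! = 1/6227020800.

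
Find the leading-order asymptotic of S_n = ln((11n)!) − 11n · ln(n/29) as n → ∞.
S_n ~ 11n · (ln 319 − 1) + O(ln n)

Stirling: ln((11n)!) = 11n ln(11n) − 11n + O(ln n).
  S_n = 11n ln(11n) − 11n − 11n ln(n/29) + O(ln n)
      = 11n ln(11n) − 11n ln n + 11n ln 29 − 11n + O(ln n)
      = 11n ln 11 + 11n ln 29 − 11n + O(ln n)
      = 11n (ln 319 − 1) + O(ln n).
Numerically ln(319) − 1 ≈ 4.7652.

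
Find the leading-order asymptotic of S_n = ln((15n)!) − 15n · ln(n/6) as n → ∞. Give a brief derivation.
S_n ~ 15n · (ln 90 − 1) + O(ln n)

Stirling: ln((15n)!) = 15n ln(15n) − 15n + O(ln n).
  S_n = 15n ln(15n) − 15n − 15n ln(n/6) + O(ln n)
      = 15n ln(15n) − 15n ln n + 15n ln 6 − 15n + O(ln n)
      = 15n ln 15 + 15n ln 6 − 15n + O(ln n)
      = 15n (ln 90 − 1) + O(ln n).
Numerically ln(90) − 1 ≈ 3.4998.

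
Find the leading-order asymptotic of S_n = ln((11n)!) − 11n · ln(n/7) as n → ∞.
S_n ~ 11n · (ln 77 − 1) + O(ln n)

Stirling: ln((11n)!) = 11n ln(11n) − 11n + O(ln n).
  S_n = 11n ln(11n) − 11n − 11n ln(n/7) + O(ln n)
      = 11n ln(11n) − 11n ln n + 11n ln 7 − 11n + O(ln n)
      = 11n ln 11 + 11n ln 7 − 11n + O(ln n)
      = 11n (ln 77 − 1) + O(ln n).
Numerically ln(77) − 1 ≈ 3.3438.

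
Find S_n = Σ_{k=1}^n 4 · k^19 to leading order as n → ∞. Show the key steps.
S_n ~ n^20 / 5

By integral comparison (Euler-Maclaurin), Σ_{k=1}^n 4 · k^19 = 4 · ∫_0^n x^19 dx + O(n^19) = 4 · n^20/20 = n^20 / 5 + O(n^19). (Equivalently, Faulhaber's formula gives the same leading term.)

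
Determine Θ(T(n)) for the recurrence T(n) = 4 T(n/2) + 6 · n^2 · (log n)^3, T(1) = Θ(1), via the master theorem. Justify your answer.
T(n) = Θ(n^2 · (log n)^4)

Here log_2 4 = 2 and f(n) = 6 · n^2 · (log n)^3 = Θ(n^(log_2 4) · (log n)^3). This is the extended Case 2 of the master theorem (f matches the critical exponent up to log factors), giving T(n) = Θ(n^(log_2 4) · (log n)^(3+1)) = Θ(n^2 · (log n)^4).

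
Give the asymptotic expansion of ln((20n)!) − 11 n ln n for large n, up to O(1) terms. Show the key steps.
ln((20n)!) − 11 n ln n = 9 n ln n + 20(ln 20 − 1) n + (1/2) ln(2π·20n) + O(1/n)

Stirling: ln((20n)!) = 20n ln(20n) − 20n + (1/2) ln(2π·20n) + O(1/n).
Expand 20n ln(20n) = 20n (ln n + ln 20) = 20n ln n + 20n ln 20.
Subtract 11n ln n: leading term is (20 − 11) n ln n = 9 n ln n. The next term is 20n ln 20 − 20n = 20(ln 20 − 1) n. Then the (1/2) ln(2π·20n) correction.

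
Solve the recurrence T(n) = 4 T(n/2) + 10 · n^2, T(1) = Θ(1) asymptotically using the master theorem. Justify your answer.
T(n) = Θ(n^2 log n)

log_2 4 = 2, and f(n) = 10 · n^2 = Θ(n^(log_2 4)). This is Case 2 of the master theorem: T(n) = Θ(f(n) · log n) = Θ(n^2 log n).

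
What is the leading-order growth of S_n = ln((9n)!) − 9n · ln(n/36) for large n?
S_n ~ 9n · (ln 324 − 1) + O(ln n)

Stirling: ln((9n)!) = 9n ln(9n) − 9n + O(ln n).
  S_n = 9n ln(9n) − 9n − 9n ln(n/36) + O(ln n)
      = 9n ln(9n) − 9n ln n + 9n ln 36 − 9n + O(ln n)
      = 9n ln 9 + 9n ln 36 − 9n + O(ln n)
      = 9n (ln 324 − 1) + O(ln n).
Numerically ln(324) − 1 ≈ 4.7807.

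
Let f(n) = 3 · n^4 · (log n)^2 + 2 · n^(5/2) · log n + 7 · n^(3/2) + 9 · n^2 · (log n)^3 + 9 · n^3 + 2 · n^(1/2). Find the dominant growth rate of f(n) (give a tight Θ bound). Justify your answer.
f(n) ∈ Θ(n^4 · (log n)^2)

Compare the terms by growth order. For large n, n^a · (log n)^b dominates n^a' · (log n)^b' iff a > a', or (a = a' and b > b'). Ranking the 6 terms shows the dominant one is 3 · n^4 · (log n)^2. Hence f(n) ∈ Θ(n^4 · (log n)^2).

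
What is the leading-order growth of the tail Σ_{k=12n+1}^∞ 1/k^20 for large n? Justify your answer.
Σ_{k>12n} 1/k^20 ~ 1/(19 · (12n)^19)

Compare to the integral: ∫_{12n}^∞ x^(−20) dx = [−x^(−19)/19]_{12n}^∞ = 1/((20−1)·(12n)^19). Euler-Maclaurin then gives
  Σ_{k>12n} 1/k^20 = ∫_{12n}^∞ dx/x^20 − 1/(2·(12n)^20) + O(1/(12n)^21).
(Equivalently this is ζ(20) − Σ_{k≤12n} 1/k^20.)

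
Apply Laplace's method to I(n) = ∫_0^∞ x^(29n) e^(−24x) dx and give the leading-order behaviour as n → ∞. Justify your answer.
I(n) ~ (sqrt(2π·29n) / 24) · (29n/(24e))^(29n)

Write the integrand as exp(29n ln x − 24x) and set f(x) = 29n ln x − 24x. Then f'(x) = 29n/x − 24 = 0 at x* = 29n/24, and f''(x*) = −29n/x*^2 = −24^2/(29n). Laplace's method (interior maximum) gives
  I(n) ~ e^(f(x*)) · sqrt(2π / |f''(x*)|)
        = exp(29n ln(29n/24) − 29n) · sqrt(2π · 29n / 24^2)
        = (29n/24)^(29n) e^(−29n) · sqrt(2π·29n) / 24
        = (sqrt(2π·29n) / 24) · (29n/(24e))^(29n).
This matches Γ(29n+1)/24^(29n+1) with Stirling applied to Γ.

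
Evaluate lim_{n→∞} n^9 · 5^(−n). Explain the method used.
lim = 0

Exponentials with base > 1 dominate every fixed polynomial: for any fixed c, n^c / 5^n → 0 as n → ∞ (e.g. by the ratio test, or by writing 5^n = e^(n ln 5) and noting e^(n ln 5) / n^c → ∞). Hence n^9 · 5^(−n) = n^9 / 5^n → 0.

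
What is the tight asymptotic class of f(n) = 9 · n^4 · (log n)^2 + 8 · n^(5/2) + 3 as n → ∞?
f(n) ∈ Θ(n^4 · (log n)^2)

Compare the terms by growth order. For large n, n^a · (log n)^b dominates n^a' · (log n)^b' iff a > a', or (a = a' and b > b'). Ranking the 3 terms shows the dominant one is 9 · n^4 · (log n)^2. Hence f(n) ∈ Θ(n^4 · (log n)^2).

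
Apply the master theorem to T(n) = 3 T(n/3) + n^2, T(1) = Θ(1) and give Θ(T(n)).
T(n) = Θ(n^2)

log_3 3 ≈ 1.000. f(n) = n^2 dominates n^(log_3 3) since 2 > 1.000, and the regularity condition a·f(n/b) = 3·(n/3)^2 = (3/9)·n^2 ≤ c·f(n) holds with c = 3/9 ≈ 0.333 < 1. So this is Case 3: T(n) = Θ(f(n)) = Θ(n^2).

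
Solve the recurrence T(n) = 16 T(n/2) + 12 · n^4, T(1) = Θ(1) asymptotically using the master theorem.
T(n) = Θ(n^4 log n)

log_2 16 = 4, and f(n) = 12 · n^4 = Θ(n^(log_2 16)). This is Case 2 of the master theorem: T(n) = Θ(f(n) · log n) = Θ(n^4 log n).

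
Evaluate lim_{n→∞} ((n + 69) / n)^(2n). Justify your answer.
lim = e^138

Rewrite as (1 + 69/n)^(2n). By the standard limit (1 + x/n)^n → e^x, we have (1 + 69/n)^n → e^69, and raising to the 2nd power gives e^138.
More precisely, ln[(1 + 69/n)^(2n)] = 2n · ln(1 + 69/n) = 2n · (69/n + O(1/n^2)) = 138 + O(1/n) → 138.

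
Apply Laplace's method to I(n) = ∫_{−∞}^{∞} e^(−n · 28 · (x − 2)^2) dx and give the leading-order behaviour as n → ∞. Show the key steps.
I(n) = sqrt(π/(28n))

Here φ(x) = 28 · (x − 2)^2 has its unique minimum at x* = 2 with φ(x*) = 0 and φ''(x*) = 56. Laplace's method gives
  I(n) ~ e^(−n φ(x*)) · sqrt(2π / (n · φ''(x*))) = sqrt(2π / (56n)) = sqrt(π/(28n)).
This is exact: substituting u = (x − 2)·sqrt(28n) gives I(n) = (1/sqrt(28n)) ∫_{−∞}^{∞} e^(−u^2) du = sqrt(π/(28n)).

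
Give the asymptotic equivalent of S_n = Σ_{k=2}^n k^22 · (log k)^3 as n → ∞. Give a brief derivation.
S_n ~ n^23 · (log n)^3 / 23

By integral comparison, S_n = ∫_1^n x^22 · (log x)^3 dx + O(n^22 · (log n)^3). For the integral, the leading term of ∫_1^n x^22 (log x)^3 dx is n^23/23 · (log n)^3 (by repeated integration by parts; each step lowers the log-exponent and produces a relatively O(1/log n) correction). Hence S_n ~ n^23 · (log n)^3 / 23.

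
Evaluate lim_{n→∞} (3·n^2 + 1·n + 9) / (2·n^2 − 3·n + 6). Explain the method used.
lim = 3/2

For large n the leading n^2 terms dominate both numerator and denominator. Dividing top and bottom by n^2, every other term tends to 0, leaving 3/2.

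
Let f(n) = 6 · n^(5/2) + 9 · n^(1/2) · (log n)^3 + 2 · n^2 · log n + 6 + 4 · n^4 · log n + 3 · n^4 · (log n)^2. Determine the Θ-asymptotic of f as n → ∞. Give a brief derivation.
f(n) ∈ Θ(n^4 · (log n)^2)

Compare the terms by growth order. For large n, n^a · (log n)^b dominates n^a' · (log n)^b' iff a > a', or (a = a' and b > b'). Ranking the 6 terms shows the dominant one is 3 · n^4 · (log n)^2. Hence f(n) ∈ Θ(n^4 · (log n)^2).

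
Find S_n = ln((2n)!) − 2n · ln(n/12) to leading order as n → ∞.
S_n ~ 2n · (ln 24 − 1) + O(ln n)

Stirling: ln((2n)!) = 2n ln(2n) − 2n + O(ln n).
  S_n = 2n ln(2n) − 2n − 2n ln(n/12) + O(ln n)
      = 2n ln(2n) − 2n ln n + 2n ln 12 − 2n + O(ln n)
      = 2n ln 2 + 2n ln 12 − 2n + O(ln n)
      = 2n (ln 24 − 1) + O(ln n).
Numerically ln(24) − 1 ≈ 2.1781.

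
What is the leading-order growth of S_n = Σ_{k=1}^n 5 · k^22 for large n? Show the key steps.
S_n ~ 5 · n^23 / 23

By integral comparison (Euler-Maclaurin), Σ_{k=1}^n 5 · k^22 = 5 · ∫_0^n x^22 dx + O(n^22) = 5 · n^23/23 + O(n^22). (Equivalently, Faulhaber's formula gives the same leading term.)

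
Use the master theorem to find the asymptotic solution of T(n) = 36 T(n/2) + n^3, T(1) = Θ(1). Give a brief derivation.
T(n) = Θ(n^(log_2 36))

Master theorem: compare f(n) = n^3 to n^(log_2 36) where log_2 36 ≈ 5.170. Since 3 < log_2 36, we have f(n) = O(n^(log_2 36 − ε)) for some ε > 0 — Case 1. Hence T(n) = Θ(n^(log_2 36)).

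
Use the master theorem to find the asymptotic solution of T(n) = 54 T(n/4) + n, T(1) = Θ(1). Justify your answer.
T(n) = Θ(n^(log_4 54))

Master theorem: compare f(n) = n to n^(log_4 54) where log_4 54 ≈ 2.877. Since 1 < log_4 54, we have f(n) = O(n^(log_4 54 − ε)) for some ε > 0 — Case 1. Hence T(n) = Θ(n^(log_4 54)).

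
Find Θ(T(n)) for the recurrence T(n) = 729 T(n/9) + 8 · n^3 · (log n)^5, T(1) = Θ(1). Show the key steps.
T(n) = Θ(n^3 · (log n)^6)

Here log_9 729 = 3 and f(n) = 8 · n^3 · (log n)^5 = Θ(n^(log_9 729) · (log n)^5). This is the extended Case 2 of the master theorem (f matches the critical exponent up to log factors), giving T(n) = Θ(n^(log_9 729) · (log n)^(5+1)) = Θ(n^3 · (log n)^6).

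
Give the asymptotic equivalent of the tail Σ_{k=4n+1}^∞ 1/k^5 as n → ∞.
Σ_{k>4n} 1/k^5 ~ 1/(4 · (4n)^4)

Compare to the integral: ∫_{4n}^∞ x^(−5) dx = [−x^(−4)/4]_{4n}^∞ = 1/((5−1)·(4n)^4). Euler-Maclaurin then gives
  Σ_{k>4n} 1/k^5 = ∫_{4n}^∞ dx/x^5 − 1/(2·(4n)^5) + O(1/(4n)^6).
(Equivalently this is ζ(5) − Σ_{k≤4n} 1/k^5.)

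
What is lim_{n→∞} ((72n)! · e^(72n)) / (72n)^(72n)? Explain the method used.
lim = ∞

Stirling: (72n)! ~ sqrt(2π·72n) · (72n/e)^(72n). Hence
  (72n)! · e^(72n) / (72n)^(72n) ~ sqrt(2π·72n) = sqrt(2π·72) · sqrt(n) → ∞.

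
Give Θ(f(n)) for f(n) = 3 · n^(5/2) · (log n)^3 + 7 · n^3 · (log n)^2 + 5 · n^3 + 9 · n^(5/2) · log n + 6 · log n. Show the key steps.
f(n) ∈ Θ(n^3 · (log n)^2)

Compare the terms by growth order. For large n, n^a · (log n)^b dominates n^a' · (log n)^b' iff a > a', or (a = a' and b > b'). Ranking the 5 terms shows the dominant one is 7 · n^3 · (log n)^2. Hence f(n) ∈ Θ(n^3 · (log n)^2).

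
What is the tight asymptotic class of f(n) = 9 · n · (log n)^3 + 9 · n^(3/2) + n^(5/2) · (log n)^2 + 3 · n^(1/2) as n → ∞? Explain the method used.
f(n) ∈ Θ(n^(5/2) · (log n)^2)

Compare the terms by growth order. For large n, n^a · (log n)^b dominates n^a' · (log n)^b' iff a > a', or (a = a' and b > b'). Ranking the 4 terms shows the dominant one is n^(5/2) · (log n)^2. Hence f(n) ∈ Θ(n^(5/2) · (log n)^2).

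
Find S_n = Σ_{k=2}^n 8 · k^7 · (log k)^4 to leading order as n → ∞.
S_n ~ n^8 · (log n)^4

By integral comparison, S_n = ∫_1^n 8 · x^7 · (log x)^4 dx + O(n^7 · (log n)^4). For the integral, the leading term of ∫_1^n x^7 (log x)^4 dx is n^8/8 · (log n)^4 (by repeated integration by parts; each step lowers the log-exponent and produces a relatively O(1/log n) correction). Hence S_n ~ n^8 · (log n)^4.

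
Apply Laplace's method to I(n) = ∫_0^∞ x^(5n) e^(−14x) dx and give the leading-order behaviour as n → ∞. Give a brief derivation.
I(n) ~ (sqrt(2π·5n) / 14) · (5n/(14e))^(5n)

Write the integrand as exp(5n ln x − 14x) and set f(x) = 5n ln x − 14x. Then f'(x) = 5n/x − 14 = 0 at x* = 5n/14, and f''(x*) = −5n/x*^2 = −14^2/(5n). Laplace's method (interior maximum) gives
  I(n) ~ e^(f(x*)) · sqrt(2π / |f''(x*)|)
        = exp(5n ln(5n/14) − 5n) · sqrt(2π · 5n / 14^2)
        = (5n/14)^(5n) e^(−5n) · sqrt(2π·5n) / 14
        = (sqrt(2π·5n) / 14) · (5n/(14e))^(5n).
This matches Γ(5n+1)/14^(5n+1) with Stirling applied to Γ.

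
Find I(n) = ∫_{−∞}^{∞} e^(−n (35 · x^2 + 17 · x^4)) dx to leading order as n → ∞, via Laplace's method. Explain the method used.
I(n) ~ sqrt(π/(35n))

φ(x) = 35 · x^2 + 17 · x^4 has its unique global minimum at x* = 0 (since φ'(x) = 70x + 68x^3 = 0 only at x = 0 for real x with both coefficients positive, and φ → ∞ as |x| → ∞). At x* = 0, φ(0) = 0 and φ''(0) = 70. Laplace's method then gives
  I(n) ~ sqrt(2π / (n · φ''(0))) · e^(−n φ(0)) = sqrt(2π / (70n)) = sqrt(π/(35n)).
The 17 · x^4 term contributes only at subleading order (an O(1/n) relative correction).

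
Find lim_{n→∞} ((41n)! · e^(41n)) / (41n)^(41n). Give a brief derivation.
lim = ∞

Stirling: (41n)! ~ sqrt(2π·41n) · (41n/e)^(41n). Hence
  (41n)! · e^(41n) / (41n)^(41n) ~ sqrt(2π·41n) = sqrt(2π·41) · sqrt(n) → ∞.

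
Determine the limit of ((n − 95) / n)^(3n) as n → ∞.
lim = e^(−285)

Rewrite as (1 − 95/n)^(3n). By the standard limit (1 + x/n)^n → e^x, we have (1 − 95/n)^n → e^(−95), and raising to the 3rd power gives e^(−285).
More precisely, ln[(1 − 95/n)^(3n)] = 3n · ln(1 − 95/n) = 3n · (-95/n + O(1/n^2)) = -285 + O(1/n) → -285.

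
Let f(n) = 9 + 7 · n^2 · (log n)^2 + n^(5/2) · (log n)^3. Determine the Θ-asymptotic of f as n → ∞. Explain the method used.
f(n) ∈ Θ(n^(5/2) · (log n)^3)

Compare the terms by growth order. For large n, n^a · (log n)^b dominates n^a' · (log n)^b' iff a > a', or (a = a' and b > b'). Ranking the 3 terms shows the dominant one is n^(5/2) · (log n)^3. Hence f(n) ∈ Θ(n^(5/2) · (log n)^3).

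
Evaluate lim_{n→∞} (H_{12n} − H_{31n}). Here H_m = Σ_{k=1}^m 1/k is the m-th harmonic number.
lim = ln(12/31)

Euler-Maclaurin gives H_m = ln m + γ + 1/(2m) + O(1/m^2). The γ and O(1/m) terms cancel in the difference:
  H_{12n} − H_{31n} = ln(12n) − ln(31n) + O(1/n) = ln(12/31) + O(1/n).
Hence the limit is ln(12/31).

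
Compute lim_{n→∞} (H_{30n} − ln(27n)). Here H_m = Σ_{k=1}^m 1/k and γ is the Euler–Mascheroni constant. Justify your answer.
lim = ln(10/9) + γ

By Euler-Maclaurin, H_m = ln m + γ + O(1/m). So
  H_{30n} − ln(27n) = ln(30n) + γ − ln(27n) + O(1/n)
                       = ln(30/27) + γ + O(1/n).
Hence the limit is ln(30/27) + γ (= ln(10/9)).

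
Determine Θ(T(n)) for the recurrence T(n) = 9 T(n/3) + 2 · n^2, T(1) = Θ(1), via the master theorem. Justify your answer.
T(n) = Θ(n^2 log n)

log_3 9 = 2, and f(n) = 2 · n^2 = Θ(n^(log_3 9)). This is Case 2 of the master theorem: T(n) = Θ(f(n) · log n) = Θ(n^2 log n).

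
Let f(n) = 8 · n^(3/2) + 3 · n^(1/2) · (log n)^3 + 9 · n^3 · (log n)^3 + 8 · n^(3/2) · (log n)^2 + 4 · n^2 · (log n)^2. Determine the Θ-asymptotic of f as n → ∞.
f(n) ∈ Θ(n^3 · (log n)^3)

Compare the terms by growth order. For large n, n^a · (log n)^b dominates n^a' · (log n)^b' iff a > a', or (a = a' and b > b'). Ranking the 5 terms shows the dominant one is 9 · n^3 · (log n)^3. Hence f(n) ∈ Θ(n^3 · (log n)^3).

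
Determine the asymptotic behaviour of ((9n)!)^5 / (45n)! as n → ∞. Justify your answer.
((9n)!)^5/(45n)! ~ ((2π·9n)^(4/2) / sqrt(5)) · 5^(−5·9n)  →  0

Write N = 9n. Stirling: N! ~ sqrt(2π N)(N/e)^N and (5N)! ~ sqrt(2π·5N)·(5N/e)^(5N).
  (N!)^5/(5N)! ~ (2π N)^(5/2) (N/e)^(5N) / [sqrt(2π·5N) (5N/e)^(5N)]
     = (2π N)^(5/2) / sqrt(2π·5N) · (N/(5N))^(5N)
     = (2π N)^((5−1)/2) / sqrt(5) · 5^(−5N).
Since 5^5 > 1, the factor 5^(−5N) decays exponentially, so the ratio → 0. Substituting N = 9n gives the stated form.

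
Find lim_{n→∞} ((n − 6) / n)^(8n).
lim = e^(−48)

Rewrite as (1 − 6/n)^(8n). By the standard limit (1 + x/n)^n → e^x, we have (1 − 6/n)^n → e^(−6), and raising to the 8th power gives e^(−48).
More precisely, ln[(1 − 6/n)^(8n)] = 8n · ln(1 − 6/n) = 8n · (-6/n + O(1/n^2)) = -48 + O(1/n) → -48.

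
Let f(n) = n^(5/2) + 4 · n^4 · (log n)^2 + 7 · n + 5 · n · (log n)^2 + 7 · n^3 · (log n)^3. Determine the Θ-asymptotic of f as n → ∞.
f(n) ∈ Θ(n^4 · (log n)^2)

Compare the terms by growth order. For large n, n^a · (log n)^b dominates n^a' · (log n)^b' iff a > a', or (a = a' and b > b'). Ranking the 5 terms shows the dominant one is 4 · n^4 · (log n)^2. Hence f(n) ∈ Θ(n^4 · (log n)^2).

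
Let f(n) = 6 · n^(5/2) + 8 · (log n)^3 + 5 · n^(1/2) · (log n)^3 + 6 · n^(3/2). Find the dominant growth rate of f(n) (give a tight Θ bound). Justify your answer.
f(n) ∈ Θ(n^(5/2))

Compare the terms by growth order. For large n, n^a · (log n)^b dominates n^a' · (log n)^b' iff a > a', or (a = a' and b > b'). Ranking the 4 terms shows the dominant one is 6 · n^(5/2). Hence f(n) ∈ Θ(n^(5/2)).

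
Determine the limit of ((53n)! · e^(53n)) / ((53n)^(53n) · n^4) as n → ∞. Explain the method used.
lim = 0

Stirling: (53n)! ~ sqrt(2π·53n) · (53n/e)^(53n). Hence
  (53n)! · e^(53n) / (53n)^(53n) ~ sqrt(2π·53n).
Dividing by n^4: sqrt(2π·53n) / n^4 = sqrt(2π·53) · n^((1−8)/2), so the expression behaves like sqrt(2π·53) · n^((1−8)/2) → 0.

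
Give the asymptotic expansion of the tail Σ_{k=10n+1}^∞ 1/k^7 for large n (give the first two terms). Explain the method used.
Σ_{k>10n} 1/k^7 = 1/(6 · (10n)^6) − 1/(2 · (10n)^7) + O(1/(10n)^8)

Compare to the integral: ∫_{10n}^∞ x^(−7) dx = [−x^(−6)/6]_{10n}^∞ = 1/((7−1)·(10n)^6). The Euler-Maclaurin correction adds −f(10n)/2 = −1/(2·(10n)^7). Euler-Maclaurin then gives
  Σ_{k>10n} 1/k^7 = ∫_{10n}^∞ dx/x^7 − 1/(2·(10n)^7) + O(1/(10n)^8).
(Equivalently this is ζ(7) − Σ_{k≤10n} 1/k^7.)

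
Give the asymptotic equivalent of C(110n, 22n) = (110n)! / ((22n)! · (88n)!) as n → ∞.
C(110n, 22n) ~ (3125/256)^(22n) · sqrt(5/(8π·22n))

Write N = 22n. Apply Stirling to each factorial:
  (5N)! ~ sqrt(2π·5N) · (5N/e)^(5N),
  N! ~ sqrt(2π N) · (N/e)^N,
  (4N)! ~ sqrt(2π·4N) · (4N/e)^(4N).
The exponential factors combine to (5N)^(5N) / (N^N · (4N)^(4N)) = 5^(5N)/4^(4N) = (5^5/4^4)^N = (3125/256)^N.
The square-root prefactors combine to sqrt(2π·5N) / (sqrt(2π N)·sqrt(2π·4N)) = sqrt(5 / (2π·4·N)) = sqrt(5/(8π·22n)).
Substituting N = 22n: C(110n, 22n) ~ (3125/256)^(22n) · sqrt(5/(8π·22n)).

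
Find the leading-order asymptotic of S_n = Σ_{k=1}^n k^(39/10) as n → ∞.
S_n ~ (10/49) · n^(49/10)

Integral comparison: Σ_{k=1}^n k^(39/10) = ∫_0^n x^(39/10) dx + O(n^(39/10)). The integral is n^(1 + 39/10) / (1 + 39/10) = n^((39+10)/10) / ((39+10)/10) = (10/49) · n^(49/10).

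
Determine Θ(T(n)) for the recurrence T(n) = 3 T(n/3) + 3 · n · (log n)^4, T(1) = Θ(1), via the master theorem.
T(n) = Θ(n · (log n)^5)

Here log_3 3 = 1 and f(n) = 3 · n · (log n)^4 = Θ(n^(log_3 3) · (log n)^4). This is the extended Case 2 of the master theorem (f matches the critical exponent up to log factors), giving T(n) = Θ(n^(log_3 3) · (log n)^(4+1)) = Θ(n · (log n)^5).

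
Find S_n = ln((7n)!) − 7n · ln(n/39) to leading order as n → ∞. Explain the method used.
S_n ~ 7n · (ln 273 − 1) + O(ln n)

Stirling: ln((7n)!) = 7n ln(7n) − 7n + O(ln n).
  S_n = 7n ln(7n) − 7n − 7n ln(n/39) + O(ln n)
      = 7n ln(7n) − 7n ln n + 7n ln 39 − 7n + O(ln n)
      = 7n ln 7 + 7n ln 39 − 7n + O(ln n)
      = 7n (ln 273 − 1) + O(ln n).
Numerically ln(273) − 1 ≈ 4.6095.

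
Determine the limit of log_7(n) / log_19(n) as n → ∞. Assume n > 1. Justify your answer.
lim = ln(19) / ln(7) = log_7(19)

Change of base: log_7(n) = ln n / ln 7 and log_19(n) = ln n / ln 19. The ratio is (ln n / ln 7) · (ln 19 / ln n) = ln 19 / ln 7, a constant independent of n. So the limit is ln 19 / ln 7 = log_7(19).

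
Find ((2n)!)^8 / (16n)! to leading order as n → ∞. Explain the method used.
((2n)!)^8/(16n)! ~ ((2π·2n)^(7/2) / sqrt(8)) · 8^(−8·2n)  →  0

Write N = 2n. Stirling: N! ~ sqrt(2π N)(N/e)^N and (8N)! ~ sqrt(2π·8N)·(8N/e)^(8N).
  (N!)^8/(8N)! ~ (2π N)^(8/2) (N/e)^(8N) / [sqrt(2π·8N) (8N/e)^(8N)]
     = (2π N)^(8/2) / sqrt(2π·8N) · (N/(8N))^(8N)
     = (2π N)^((8−1)/2) / sqrt(8) · 8^(−8N).
Since 8^8 > 1, the factor 8^(−8N) decays exponentially, so the ratio → 0. Substituting N = 2n gives the stated form.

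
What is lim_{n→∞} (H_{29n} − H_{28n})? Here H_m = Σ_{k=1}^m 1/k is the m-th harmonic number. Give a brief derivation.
lim = ln(29/28)

Euler-Maclaurin gives H_m = ln m + γ + 1/(2m) + O(1/m^2). The γ and O(1/m) terms cancel in the difference:
  H_{29n} − H_{28n} = ln(29n) − ln(28n) + O(1/n) = ln(29/28) + O(1/n).
Hence the limit is ln(29/28).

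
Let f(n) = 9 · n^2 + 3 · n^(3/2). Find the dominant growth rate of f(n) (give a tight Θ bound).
f(n) ∈ Θ(n^2)

Compare the terms by growth order. For large n, n^a · (log n)^b dominates n^a' · (log n)^b' iff a > a', or (a = a' and b > b'). Ranking the 2 terms shows the dominant one is 9 · n^2. Hence f(n) ∈ Θ(n^2).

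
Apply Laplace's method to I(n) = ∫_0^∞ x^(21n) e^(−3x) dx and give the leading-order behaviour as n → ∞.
I(n) ~ (sqrt(2π·21n) / 3) · (21n/(3e))^(21n)

Write the integrand as exp(21n ln x − 3x) and set f(x) = 21n ln x − 3x. Then f'(x) = 21n/x − 3 = 0 at x* = 21n/3, and f''(x*) = −21n/x*^2 = −3^2/(21n). Laplace's method (interior maximum) gives
  I(n) ~ e^(f(x*)) · sqrt(2π / |f''(x*)|)
        = exp(21n ln(21n/3) − 21n) · sqrt(2π · 21n / 3^2)
        = (21n/3)^(21n) e^(−21n) · sqrt(2π·21n) / 3
        = (sqrt(2π·21n) / 3) · (21n/(3e))^(21n).
This matches Γ(21n+1)/3^(21n+1) with Stirling applied to Γ.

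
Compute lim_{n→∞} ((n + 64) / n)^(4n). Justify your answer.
lim = e^256

Rewrite as (1 + 64/n)^(4n). By the standard limit (1 + x/n)^n → e^x, we have (1 + 64/n)^n → e^64, and raising to the 4th power gives e^256.
More precisely, ln[(1 + 64/n)^(4n)] = 4n · ln(1 + 64/n) = 4n · (64/n + O(1/n^2)) = 256 + O(1/n) → 256.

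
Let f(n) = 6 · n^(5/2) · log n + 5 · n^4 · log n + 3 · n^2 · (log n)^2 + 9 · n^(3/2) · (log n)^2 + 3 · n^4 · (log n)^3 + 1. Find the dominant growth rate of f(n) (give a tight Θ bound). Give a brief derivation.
f(n) ∈ Θ(n^4 · (log n)^3)

Compare the terms by growth order. For large n, n^a · (log n)^b dominates n^a' · (log n)^b' iff a > a', or (a = a' and b > b'). Ranking the 6 terms shows the dominant one is 3 · n^4 · (log n)^3. Hence f(n) ∈ Θ(n^4 · (log n)^3).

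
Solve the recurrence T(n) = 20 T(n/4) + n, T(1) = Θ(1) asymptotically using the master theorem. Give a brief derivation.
T(n) = Θ(n^(log_4 20))

Master theorem: compare f(n) = n to n^(log_4 20) where log_4 20 ≈ 2.161. Since 1 < log_4 20, we have f(n) = O(n^(log_4 20 − ε)) for some ε > 0 — Case 1. Hence T(n) = Θ(n^(log_4 20)).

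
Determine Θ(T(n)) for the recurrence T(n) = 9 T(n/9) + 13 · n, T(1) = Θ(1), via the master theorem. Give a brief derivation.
T(n) = Θ(n log n)

log_9 9 = 1, and f(n) = 13 · n = Θ(n^(log_9 9)). This is Case 2 of the master theorem: T(n) = Θ(f(n) · log n) = Θ(n log n).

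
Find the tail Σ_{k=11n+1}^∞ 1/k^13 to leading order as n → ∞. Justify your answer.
Σ_{k>11n} 1/k^13 ~ 1/(12 · (11n)^12)

Compare to the integral: ∫_{11n}^∞ x^(−13) dx = [−x^(−12)/12]_{11n}^∞ = 1/((13−1)·(11n)^12). Euler-Maclaurin then gives
  Σ_{k>11n} 1/k^13 = ∫_{11n}^∞ dx/x^13 − 1/(2·(11n)^13) + O(1/(11n)^14).
(Equivalently this is ζ(13) − Σ_{k≤11n} 1/k^13.)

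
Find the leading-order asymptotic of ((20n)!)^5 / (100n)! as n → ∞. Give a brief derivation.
((20n)!)^5/(100n)! ~ ((2π·20n)^(4/2) / sqrt(5)) · 5^(−5·20n)  →  0

Write N = 20n. Stirling: N! ~ sqrt(2π N)(N/e)^N and (5N)! ~ sqrt(2π·5N)·(5N/e)^(5N).
  (N!)^5/(5N)! ~ (2π N)^(5/2) (N/e)^(5N) / [sqrt(2π·5N) (5N/e)^(5N)]
     = (2π N)^(5/2) / sqrt(2π·5N) · (N/(5N))^(5N)
     = (2π N)^((5−1)/2) / sqrt(5) · 5^(−5N).
Since 5^5 > 1, the factor 5^(−5N) decays exponentially, so the ratio → 0. Substituting N = 20n gives the stated form.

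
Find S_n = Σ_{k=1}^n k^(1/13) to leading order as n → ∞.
S_n ~ (13/14) · n^(14/13)

Integral comparison: Σ_{k=1}^n k^(1/13) = ∫_0^n x^(1/13) dx + O(n^(1/13)). The integral is n^(1 + 1/13) / (1 + 1/13) = n^((1+13)/13) / ((1+13)/13) = (13/14) · n^(14/13).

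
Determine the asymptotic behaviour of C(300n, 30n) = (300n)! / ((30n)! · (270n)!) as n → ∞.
C(300n, 30n) ~ (10000000000/387420489)^(30n) · sqrt(5/(9π·30n))

Write N = 30n. Apply Stirling to each factorial:
  (10N)! ~ sqrt(2π·10N) · (10N/e)^(10N),
  N! ~ sqrt(2π N) · (N/e)^N,
  (9N)! ~ sqrt(2π·9N) · (9N/e)^(9N).
The exponential factors combine to (10N)^(10N) / (N^N · (9N)^(9N)) = 10^(10N)/9^(9N) = (10^10/9^9)^N = (10000000000/387420489)^N.
The square-root prefactors combine to sqrt(2π·10N) / (sqrt(2π N)·sqrt(2π·9N)) = sqrt(10 / (2π·9·N)) = sqrt(5/(9π·30n)).
Substituting N = 30n: C(300n, 30n) ~ (10000000000/387420489)^(30n) · sqrt(5/(9π·30n)).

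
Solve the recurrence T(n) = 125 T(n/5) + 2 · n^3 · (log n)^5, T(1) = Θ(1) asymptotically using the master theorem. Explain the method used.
T(n) = Θ(n^3 · (log n)^6)

Here log_5 125 = 3 and f(n) = 2 · n^3 · (log n)^5 = Θ(n^(log_5 125) · (log n)^5). This is the extended Case 2 of the master theorem (f matches the critical exponent up to log factors), giving T(n) = Θ(n^(log_5 125) · (log n)^(5+1)) = Θ(n^3 · (log n)^6).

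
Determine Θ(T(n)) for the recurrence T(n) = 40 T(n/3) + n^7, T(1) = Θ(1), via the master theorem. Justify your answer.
T(n) = Θ(n^7)

log_3 40 ≈ 3.358. f(n) = n^7 dominates n^(log_3 40) since 7 > 3.358, and the regularity condition a·f(n/b) = 40·(n/3)^7 = (40/2187)·n^7 ≤ c·f(n) holds with c = 40/2187 ≈ 0.0183 < 1. So this is Case 3: T(n) = Θ(f(n)) = Θ(n^7).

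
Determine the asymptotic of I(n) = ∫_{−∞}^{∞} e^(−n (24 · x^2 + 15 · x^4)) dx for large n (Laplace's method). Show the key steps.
I(n) ~ sqrt(π/(24n))

φ(x) = 24 · x^2 + 15 · x^4 has its unique global minimum at x* = 0 (since φ'(x) = 48x + 60x^3 = 0 only at x = 0 for real x with both coefficients positive, and φ → ∞ as |x| → ∞). At x* = 0, φ(0) = 0 and φ''(0) = 48. Laplace's method then gives
  I(n) ~ sqrt(2π / (n · φ''(0))) · e^(−n φ(0)) = sqrt(2π / (48n)) = sqrt(π/(24n)).
The 15 · x^4 term contributes only at subleading order (an O(1/n) relative correction).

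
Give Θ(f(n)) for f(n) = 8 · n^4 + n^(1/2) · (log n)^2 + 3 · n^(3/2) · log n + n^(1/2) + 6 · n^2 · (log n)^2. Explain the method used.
f(n) ∈ Θ(n^4)

Compare the terms by growth order. For large n, n^a · (log n)^b dominates n^a' · (log n)^b' iff a > a', or (a = a' and b > b'). Ranking the 5 terms shows the dominant one is 8 · n^4. Hence f(n) ∈ Θ(n^4).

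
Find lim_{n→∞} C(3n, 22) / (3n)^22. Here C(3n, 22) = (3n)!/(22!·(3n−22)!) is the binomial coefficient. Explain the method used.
lim = 1/22! = 1/1124000727777607680000

With N = 3n → ∞: C(N, 22) / N^22 = [N(N−1)…(N−21)] / (22! · N^22) = (1/22!) · 1 · (1 − 1/(3n)) · … · (1 − 21/(3n)). Each factor → 1 as N → ∞, so the limit is 1/22! = 1/1124000727777607680000.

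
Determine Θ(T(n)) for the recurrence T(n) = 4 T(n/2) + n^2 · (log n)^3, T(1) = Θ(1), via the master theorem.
T(n) = Θ(n^2 · (log n)^4)

Here log_2 4 = 2 and f(n) = n^2 · (log n)^3 = Θ(n^(log_2 4) · (log n)^3). This is the extended Case 2 of the master theorem (f matches the critical exponent up to log factors), giving T(n) = Θ(n^(log_2 4) · (log n)^(3+1)) = Θ(n^2 · (log n)^4).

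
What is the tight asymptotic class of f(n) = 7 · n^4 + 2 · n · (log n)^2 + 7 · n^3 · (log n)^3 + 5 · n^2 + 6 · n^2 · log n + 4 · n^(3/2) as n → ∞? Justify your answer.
f(n) ∈ Θ(n^4)

Compare the terms by growth order. For large n, n^a · (log n)^b dominates n^a' · (log n)^b' iff a > a', or (a = a' and b > b'). Ranking the 6 terms shows the dominant one is 7 · n^4. Hence f(n) ∈ Θ(n^4).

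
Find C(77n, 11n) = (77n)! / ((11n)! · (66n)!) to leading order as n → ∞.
C(77n, 11n) ~ (823543/46656)^(11n) · sqrt(7/(12π·11n))

Write N = 11n. Apply Stirling to each factorial:
  (7N)! ~ sqrt(2π·7N) · (7N/e)^(7N),
  N! ~ sqrt(2π N) · (N/e)^N,
  (6N)! ~ sqrt(2π·6N) · (6N/e)^(6N).
The exponential factors combine to (7N)^(7N) / (N^N · (6N)^(6N)) = 7^(7N)/6^(6N) = (7^7/6^6)^N = (823543/46656)^N.
The square-root prefactors combine to sqrt(2π·7N) / (sqrt(2π N)·sqrt(2π·6N)) = sqrt(7 / (2π·6·N)) = sqrt(7/(12π·11n)).
Substituting N = 11n: C(77n, 11n) ~ (823543/46656)^(11n) · sqrt(7/(12π·11n)).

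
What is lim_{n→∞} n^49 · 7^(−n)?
lim = 0

Exponentials with base > 1 dominate every fixed polynomial: for any fixed c, n^c / 7^n → 0 as n → ∞ (e.g. by the ratio test, or by writing 7^n = e^(n ln 7) and noting e^(n ln 7) / n^c → ∞). Hence n^49 · 7^(−n) = n^49 / 7^n → 0.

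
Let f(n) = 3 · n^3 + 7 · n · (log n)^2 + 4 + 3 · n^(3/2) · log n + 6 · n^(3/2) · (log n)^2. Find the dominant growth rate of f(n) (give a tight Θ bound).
f(n) ∈ Θ(n^3)

Compare the terms by growth order. For large n, n^a · (log n)^b dominates n^a' · (log n)^b' iff a > a', or (a = a' and b > b'). Ranking the 5 terms shows the dominant one is 3 · n^3. Hence f(n) ∈ Θ(n^3).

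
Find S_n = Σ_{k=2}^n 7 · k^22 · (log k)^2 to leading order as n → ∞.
S_n ~ 7 · n^23 · (log n)^2 / 23

By integral comparison, S_n = ∫_1^n 7 · x^22 · (log x)^2 dx + O(n^22 · (log n)^2). For the integral, the leading term of ∫_1^n x^22 (log x)^2 dx is n^23/23 · (log n)^2 (by repeated integration by parts; each step lowers the log-exponent and produces a relatively O(1/log n) correction). Hence S_n ~ 7 · n^23 · (log n)^2 / 23.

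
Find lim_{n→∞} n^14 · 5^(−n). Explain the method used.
lim = 0

Exponentials with base > 1 dominate every fixed polynomial: for any fixed c, n^c / 5^n → 0 as n → ∞ (e.g. by the ratio test, or by writing 5^n = e^(n ln 5) and noting e^(n ln 5) / n^c → ∞). Hence n^14 · 5^(−n) = n^14 / 5^n → 0.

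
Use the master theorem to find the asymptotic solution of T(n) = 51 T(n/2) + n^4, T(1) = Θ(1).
T(n) = Θ(n^(log_2 51))

Master theorem: compare f(n) = n^4 to n^(log_2 51) where log_2 51 ≈ 5.672. Since 4 < log_2 51, we have f(n) = O(n^(log_2 51 − ε)) for some ε > 0 — Case 1. Hence T(n) = Θ(n^(log_2 51)).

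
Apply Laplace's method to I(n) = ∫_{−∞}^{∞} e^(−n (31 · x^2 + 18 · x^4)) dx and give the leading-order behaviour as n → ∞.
I(n) ~ sqrt(π/(31n))

φ(x) = 31 · x^2 + 18 · x^4 has its unique global minimum at x* = 0 (since φ'(x) = 62x + 72x^3 = 0 only at x = 0 for real x with both coefficients positive, and φ → ∞ as |x| → ∞). At x* = 0, φ(0) = 0 and φ''(0) = 62. Laplace's method then gives
  I(n) ~ sqrt(2π / (n · φ''(0))) · e^(−n φ(0)) = sqrt(2π / (62n)) = sqrt(π/(31n)).
The 18 · x^4 term contributes only at subleading order (an O(1/n) relative correction).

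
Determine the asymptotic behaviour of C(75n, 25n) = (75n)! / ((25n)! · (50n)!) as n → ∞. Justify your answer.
C(75n, 25n) ~ (27/4)^(25n) · sqrt(3/(4π·25n))

Write N = 25n. Apply Stirling to each factorial:
  (3N)! ~ sqrt(2π·3N) · (3N/e)^(3N),
  N! ~ sqrt(2π N) · (N/e)^N,
  (2N)! ~ sqrt(2π·2N) · (2N/e)^(2N).
The exponential factors combine to (3N)^(3N) / (N^N · (2N)^(2N)) = 3^(3N)/2^(2N) = (3^3/2^2)^N = (27/4)^N.
The square-root prefactors combine to sqrt(2π·3N) / (sqrt(2π N)·sqrt(2π·2N)) = sqrt(3 / (2π·2·N)) = sqrt(3/(4π·25n)).
Substituting N = 25n: C(75n, 25n) ~ (27/4)^(25n) · sqrt(3/(4π·25n)).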